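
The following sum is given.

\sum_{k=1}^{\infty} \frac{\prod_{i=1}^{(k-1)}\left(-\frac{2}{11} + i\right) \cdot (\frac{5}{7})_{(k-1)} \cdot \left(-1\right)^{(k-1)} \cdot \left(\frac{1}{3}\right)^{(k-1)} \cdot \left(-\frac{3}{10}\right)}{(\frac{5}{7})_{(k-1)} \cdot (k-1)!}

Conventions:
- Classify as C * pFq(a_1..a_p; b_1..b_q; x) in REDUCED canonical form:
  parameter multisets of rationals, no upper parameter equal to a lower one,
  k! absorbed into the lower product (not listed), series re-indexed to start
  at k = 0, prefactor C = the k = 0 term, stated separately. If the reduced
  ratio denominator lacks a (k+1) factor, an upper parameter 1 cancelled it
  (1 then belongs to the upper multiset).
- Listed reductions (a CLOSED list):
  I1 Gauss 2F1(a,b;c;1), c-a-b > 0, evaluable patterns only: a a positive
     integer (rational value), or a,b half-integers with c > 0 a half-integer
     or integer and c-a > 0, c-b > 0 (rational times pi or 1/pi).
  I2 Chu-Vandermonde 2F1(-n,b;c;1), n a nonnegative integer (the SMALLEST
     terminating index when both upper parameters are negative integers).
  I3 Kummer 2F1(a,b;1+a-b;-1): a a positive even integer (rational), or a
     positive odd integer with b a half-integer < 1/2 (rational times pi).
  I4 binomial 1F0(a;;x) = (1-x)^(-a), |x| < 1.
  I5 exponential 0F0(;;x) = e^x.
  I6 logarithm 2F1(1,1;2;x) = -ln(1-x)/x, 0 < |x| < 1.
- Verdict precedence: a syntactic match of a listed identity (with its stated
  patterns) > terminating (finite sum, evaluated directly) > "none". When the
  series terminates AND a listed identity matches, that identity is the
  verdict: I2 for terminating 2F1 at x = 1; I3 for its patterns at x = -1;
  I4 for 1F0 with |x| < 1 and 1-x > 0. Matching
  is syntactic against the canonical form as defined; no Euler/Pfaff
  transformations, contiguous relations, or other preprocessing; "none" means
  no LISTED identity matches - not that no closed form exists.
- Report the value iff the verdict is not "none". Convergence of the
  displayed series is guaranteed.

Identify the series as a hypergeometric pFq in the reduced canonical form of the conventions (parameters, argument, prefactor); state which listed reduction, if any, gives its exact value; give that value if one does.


Reduced: x = -\frac{1}{3}, 1F0, upper = {\frac{9}{11}}, lower = {-}, C = -\frac{3}{10}. Verdict at x = -\frac{1}{3}: the binomial series (I4) matches (the 1F0 binomial series: exponent -9/11, x = -\frac{1}{3}). Hence: \left(-\frac{3}{10}\right) \cdot \left(\frac{4}{3}\right)^{-\frac{9}{11}}.

Key step: with t_0 = -\frac{3}{10}, the (-1)^k factor (C = -3/10, x = -1/3) folds into the argument's sign.
Ratio: r(k) = -\frac{1}{3} * (k+\frac{9}{11}) / [(k+1)] ; factor over Q: parameters, x = -\frac{1}{3}, and C = -\frac{3}{10}.


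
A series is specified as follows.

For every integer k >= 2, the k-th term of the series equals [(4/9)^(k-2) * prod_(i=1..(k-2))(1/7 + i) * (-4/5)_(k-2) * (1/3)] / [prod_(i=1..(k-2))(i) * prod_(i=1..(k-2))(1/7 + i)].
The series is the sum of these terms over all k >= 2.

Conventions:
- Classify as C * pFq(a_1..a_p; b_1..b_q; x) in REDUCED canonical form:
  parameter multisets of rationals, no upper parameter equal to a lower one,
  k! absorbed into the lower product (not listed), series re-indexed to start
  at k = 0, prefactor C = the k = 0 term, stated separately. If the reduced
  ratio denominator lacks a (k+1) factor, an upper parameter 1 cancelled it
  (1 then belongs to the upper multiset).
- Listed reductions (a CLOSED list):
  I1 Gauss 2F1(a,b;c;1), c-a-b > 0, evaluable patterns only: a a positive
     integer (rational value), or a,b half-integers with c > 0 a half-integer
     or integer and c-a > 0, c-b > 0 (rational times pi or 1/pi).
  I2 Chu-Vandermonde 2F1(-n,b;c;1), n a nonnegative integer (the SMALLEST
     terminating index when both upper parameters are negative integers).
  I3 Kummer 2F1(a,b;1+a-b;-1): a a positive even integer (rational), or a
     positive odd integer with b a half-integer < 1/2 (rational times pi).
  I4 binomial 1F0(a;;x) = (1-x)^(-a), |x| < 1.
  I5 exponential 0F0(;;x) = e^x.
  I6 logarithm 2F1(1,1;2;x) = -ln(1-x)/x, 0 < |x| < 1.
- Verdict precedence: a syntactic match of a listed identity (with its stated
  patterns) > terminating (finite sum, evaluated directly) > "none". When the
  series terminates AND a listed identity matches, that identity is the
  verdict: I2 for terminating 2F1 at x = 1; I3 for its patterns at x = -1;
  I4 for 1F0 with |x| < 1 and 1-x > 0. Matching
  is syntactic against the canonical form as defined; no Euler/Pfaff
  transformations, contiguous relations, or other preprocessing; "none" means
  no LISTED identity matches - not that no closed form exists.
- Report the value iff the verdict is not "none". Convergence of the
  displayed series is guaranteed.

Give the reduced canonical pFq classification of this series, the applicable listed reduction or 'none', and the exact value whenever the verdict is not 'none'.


Canonical form: C = 1/3 times 1F0 with upper {-4/5}, lower {-}, x = 4/9. Verdict: binomial (I4) fires (the 1F0 binomial series: exponent 4/5, x = 4/9). Hence: (1/3) * (5/9)^(4/5).

Structural cue: from the first term 1/3: the product of the first k integers (C = 1/3, x = 4/9) is k!.
Step ratio: r(k) = (4/9) * (k-4/5) / [(k+1)] - poly over poly, x = (4/9) from leading terms; C = 1/3 at k = 0.


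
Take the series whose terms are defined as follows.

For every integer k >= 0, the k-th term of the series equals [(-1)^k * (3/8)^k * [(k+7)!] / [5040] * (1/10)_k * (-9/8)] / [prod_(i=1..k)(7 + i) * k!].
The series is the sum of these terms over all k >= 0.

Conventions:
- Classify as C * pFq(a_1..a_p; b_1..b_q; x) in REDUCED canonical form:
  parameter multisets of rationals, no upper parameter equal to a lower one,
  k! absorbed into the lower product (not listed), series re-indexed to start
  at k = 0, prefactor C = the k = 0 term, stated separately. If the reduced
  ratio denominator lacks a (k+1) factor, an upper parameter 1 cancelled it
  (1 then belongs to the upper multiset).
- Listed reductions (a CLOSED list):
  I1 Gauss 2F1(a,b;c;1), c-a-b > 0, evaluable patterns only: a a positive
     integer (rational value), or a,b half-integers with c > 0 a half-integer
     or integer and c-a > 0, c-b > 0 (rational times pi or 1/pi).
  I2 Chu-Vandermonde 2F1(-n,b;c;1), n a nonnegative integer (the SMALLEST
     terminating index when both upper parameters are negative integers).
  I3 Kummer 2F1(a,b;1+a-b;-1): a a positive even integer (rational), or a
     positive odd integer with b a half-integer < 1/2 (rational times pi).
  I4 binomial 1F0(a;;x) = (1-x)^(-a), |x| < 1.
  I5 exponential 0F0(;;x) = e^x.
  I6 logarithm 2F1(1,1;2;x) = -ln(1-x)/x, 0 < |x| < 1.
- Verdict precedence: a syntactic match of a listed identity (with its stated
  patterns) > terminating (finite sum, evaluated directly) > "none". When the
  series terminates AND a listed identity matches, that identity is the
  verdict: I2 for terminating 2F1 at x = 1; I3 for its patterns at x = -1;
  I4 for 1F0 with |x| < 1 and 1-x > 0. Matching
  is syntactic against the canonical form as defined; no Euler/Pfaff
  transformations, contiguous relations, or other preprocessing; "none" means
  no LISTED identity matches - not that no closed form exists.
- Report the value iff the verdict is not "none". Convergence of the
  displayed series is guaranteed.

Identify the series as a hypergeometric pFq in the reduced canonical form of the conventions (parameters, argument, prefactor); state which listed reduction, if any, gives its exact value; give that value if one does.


The series (x = -3/8) is 1F0: upper {1/10}, lower {-}, prefactor -9/8. Verdict (x = -3/8): binomial (I4) applies (the 1F0 binomial series: exponent -1/10, x = -3/8). Value: (-9/8) * (11/8)^(-1/10).

First insight: with t_0 = -9/8, the factorial ratio (C = -9/8, x = -3/8) (k+a-1)!/(a-1)! is a rising factorial (a)_k.
Ratio: r(k) = (-3/8) * (k+1/10) / [(k+1)] - rational in k, leading ratio (-3/8); with t_0 = -9/8, classification follows.


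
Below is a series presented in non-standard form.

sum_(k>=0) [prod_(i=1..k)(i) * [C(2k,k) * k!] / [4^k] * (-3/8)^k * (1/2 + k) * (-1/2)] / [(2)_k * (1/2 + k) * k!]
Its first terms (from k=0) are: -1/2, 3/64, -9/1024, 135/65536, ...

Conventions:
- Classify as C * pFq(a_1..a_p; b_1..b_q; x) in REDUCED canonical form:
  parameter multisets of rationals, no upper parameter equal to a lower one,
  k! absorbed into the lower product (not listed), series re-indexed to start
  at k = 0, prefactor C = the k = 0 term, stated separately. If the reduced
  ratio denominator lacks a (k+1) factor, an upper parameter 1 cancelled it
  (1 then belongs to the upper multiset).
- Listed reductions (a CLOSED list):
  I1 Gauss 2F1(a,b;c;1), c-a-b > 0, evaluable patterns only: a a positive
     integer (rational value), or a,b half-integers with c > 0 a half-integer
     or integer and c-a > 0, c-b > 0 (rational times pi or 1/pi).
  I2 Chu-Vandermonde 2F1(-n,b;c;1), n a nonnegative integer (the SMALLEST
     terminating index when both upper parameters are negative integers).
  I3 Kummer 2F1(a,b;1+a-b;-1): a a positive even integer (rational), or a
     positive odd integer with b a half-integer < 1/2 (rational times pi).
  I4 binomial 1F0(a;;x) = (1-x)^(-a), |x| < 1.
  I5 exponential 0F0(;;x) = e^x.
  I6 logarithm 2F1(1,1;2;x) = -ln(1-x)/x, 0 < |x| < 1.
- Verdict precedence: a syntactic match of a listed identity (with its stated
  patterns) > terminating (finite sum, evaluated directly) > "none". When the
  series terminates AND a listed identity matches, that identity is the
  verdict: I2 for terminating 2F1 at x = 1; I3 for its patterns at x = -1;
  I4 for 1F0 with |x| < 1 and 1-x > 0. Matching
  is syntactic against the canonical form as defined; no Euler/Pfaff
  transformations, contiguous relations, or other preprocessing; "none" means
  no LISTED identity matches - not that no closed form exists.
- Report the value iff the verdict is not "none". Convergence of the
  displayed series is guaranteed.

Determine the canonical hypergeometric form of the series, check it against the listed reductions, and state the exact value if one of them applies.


Key observation: t_0 being -1/2, striking the common factor k + 1/2 reduces the term (prefactor -1/2).
Ratio: r(k) = (-3/8) * (k+1/2) (k+1) / [(k+2) (k+1)] - poly over poly, x = (-3/8) from leading terms; C = -1/2 at k = 0.

x = -3/8 here; the reduced form reads 2F1, upper {1/2, 1}, lower {2}, C = -1/2. Verdict: none. Every listed pattern misses the 2F1 form at -3/8, upper {1/2, 1}.


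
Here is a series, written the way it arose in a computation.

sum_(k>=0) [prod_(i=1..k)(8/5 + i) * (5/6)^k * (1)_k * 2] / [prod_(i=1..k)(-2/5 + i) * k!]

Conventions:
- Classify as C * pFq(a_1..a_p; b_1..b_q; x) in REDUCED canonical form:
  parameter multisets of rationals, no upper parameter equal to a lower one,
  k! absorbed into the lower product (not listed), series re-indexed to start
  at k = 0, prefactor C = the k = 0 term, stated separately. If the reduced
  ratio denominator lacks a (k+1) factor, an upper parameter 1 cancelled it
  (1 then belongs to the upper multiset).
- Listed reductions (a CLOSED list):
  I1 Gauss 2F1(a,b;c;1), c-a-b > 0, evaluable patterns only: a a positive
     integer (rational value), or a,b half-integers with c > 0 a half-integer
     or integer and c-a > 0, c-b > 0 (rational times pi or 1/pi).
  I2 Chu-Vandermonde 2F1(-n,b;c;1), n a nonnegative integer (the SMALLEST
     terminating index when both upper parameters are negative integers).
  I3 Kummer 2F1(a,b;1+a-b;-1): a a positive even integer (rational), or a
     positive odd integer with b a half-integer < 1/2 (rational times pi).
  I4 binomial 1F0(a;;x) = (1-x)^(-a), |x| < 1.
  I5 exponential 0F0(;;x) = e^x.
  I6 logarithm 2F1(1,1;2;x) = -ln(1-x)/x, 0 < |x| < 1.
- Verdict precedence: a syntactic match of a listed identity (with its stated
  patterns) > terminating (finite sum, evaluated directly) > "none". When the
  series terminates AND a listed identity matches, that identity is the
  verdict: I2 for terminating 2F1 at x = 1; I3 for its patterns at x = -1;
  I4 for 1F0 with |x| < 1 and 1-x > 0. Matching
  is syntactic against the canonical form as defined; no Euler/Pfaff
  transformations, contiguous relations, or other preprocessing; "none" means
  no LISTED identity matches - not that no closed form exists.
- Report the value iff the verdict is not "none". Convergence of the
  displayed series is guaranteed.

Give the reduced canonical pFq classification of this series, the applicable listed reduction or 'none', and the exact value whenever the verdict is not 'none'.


Reduced: x = 5/6, 2F1, upper = {1, 13/5}, lower = {3/5}, C = 2. Verdict: none (x = 5/6): each listed identity misses the multisets {1, 13/5} ; {3/5}.

Key step: t_0 being 2, the lower running product (C = 2) is a rising factorial.
Term ratio: r(k) = (5/6) * (k+1) (k+13/5) / [(k+3/5) (k+1)] - rational; roots negated = parameters, x = (5/6), C = 2.


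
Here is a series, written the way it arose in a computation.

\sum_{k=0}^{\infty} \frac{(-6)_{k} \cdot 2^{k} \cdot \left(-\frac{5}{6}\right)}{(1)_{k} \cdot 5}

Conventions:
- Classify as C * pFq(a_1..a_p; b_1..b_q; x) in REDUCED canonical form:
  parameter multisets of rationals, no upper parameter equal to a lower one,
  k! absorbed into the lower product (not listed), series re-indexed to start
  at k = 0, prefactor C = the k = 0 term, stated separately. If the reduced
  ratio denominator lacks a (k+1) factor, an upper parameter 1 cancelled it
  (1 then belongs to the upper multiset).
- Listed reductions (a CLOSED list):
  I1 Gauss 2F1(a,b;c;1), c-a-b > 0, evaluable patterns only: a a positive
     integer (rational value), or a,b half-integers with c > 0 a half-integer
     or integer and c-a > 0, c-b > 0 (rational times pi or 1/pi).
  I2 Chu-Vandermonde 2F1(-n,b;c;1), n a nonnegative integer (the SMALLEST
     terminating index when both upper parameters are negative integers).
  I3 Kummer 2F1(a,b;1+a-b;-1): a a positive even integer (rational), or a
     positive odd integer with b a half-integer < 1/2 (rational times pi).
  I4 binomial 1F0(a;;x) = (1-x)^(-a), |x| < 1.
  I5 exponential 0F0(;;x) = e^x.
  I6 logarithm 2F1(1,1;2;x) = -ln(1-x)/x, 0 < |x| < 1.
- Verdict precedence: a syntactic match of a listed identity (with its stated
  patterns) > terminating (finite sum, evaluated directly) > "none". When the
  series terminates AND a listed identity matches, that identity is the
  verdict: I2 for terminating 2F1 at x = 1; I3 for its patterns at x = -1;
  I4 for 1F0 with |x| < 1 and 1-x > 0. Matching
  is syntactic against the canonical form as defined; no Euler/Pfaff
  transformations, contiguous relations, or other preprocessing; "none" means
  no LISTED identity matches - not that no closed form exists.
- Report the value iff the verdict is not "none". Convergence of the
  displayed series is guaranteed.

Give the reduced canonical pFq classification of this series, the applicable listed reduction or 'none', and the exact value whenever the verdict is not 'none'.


The series (x = 2) is 1F0: upper {-6}, lower {-}, prefactor -\frac{1}{6}. Verdict: terminating - upper -6 stops the sum at k = 6; the 7 terms are added exactly. Hence: -\frac{1}{6}.

Structural cue: with t_0 = -\frac{1}{6}, (1)_k (C = -1/6, x = 2) is k! itself.
Ratio: r(k) = 2 * (k-6) / [(k+1)] ; factor over Q: parameters, x = 2, and C = -\frac{1}{6}.


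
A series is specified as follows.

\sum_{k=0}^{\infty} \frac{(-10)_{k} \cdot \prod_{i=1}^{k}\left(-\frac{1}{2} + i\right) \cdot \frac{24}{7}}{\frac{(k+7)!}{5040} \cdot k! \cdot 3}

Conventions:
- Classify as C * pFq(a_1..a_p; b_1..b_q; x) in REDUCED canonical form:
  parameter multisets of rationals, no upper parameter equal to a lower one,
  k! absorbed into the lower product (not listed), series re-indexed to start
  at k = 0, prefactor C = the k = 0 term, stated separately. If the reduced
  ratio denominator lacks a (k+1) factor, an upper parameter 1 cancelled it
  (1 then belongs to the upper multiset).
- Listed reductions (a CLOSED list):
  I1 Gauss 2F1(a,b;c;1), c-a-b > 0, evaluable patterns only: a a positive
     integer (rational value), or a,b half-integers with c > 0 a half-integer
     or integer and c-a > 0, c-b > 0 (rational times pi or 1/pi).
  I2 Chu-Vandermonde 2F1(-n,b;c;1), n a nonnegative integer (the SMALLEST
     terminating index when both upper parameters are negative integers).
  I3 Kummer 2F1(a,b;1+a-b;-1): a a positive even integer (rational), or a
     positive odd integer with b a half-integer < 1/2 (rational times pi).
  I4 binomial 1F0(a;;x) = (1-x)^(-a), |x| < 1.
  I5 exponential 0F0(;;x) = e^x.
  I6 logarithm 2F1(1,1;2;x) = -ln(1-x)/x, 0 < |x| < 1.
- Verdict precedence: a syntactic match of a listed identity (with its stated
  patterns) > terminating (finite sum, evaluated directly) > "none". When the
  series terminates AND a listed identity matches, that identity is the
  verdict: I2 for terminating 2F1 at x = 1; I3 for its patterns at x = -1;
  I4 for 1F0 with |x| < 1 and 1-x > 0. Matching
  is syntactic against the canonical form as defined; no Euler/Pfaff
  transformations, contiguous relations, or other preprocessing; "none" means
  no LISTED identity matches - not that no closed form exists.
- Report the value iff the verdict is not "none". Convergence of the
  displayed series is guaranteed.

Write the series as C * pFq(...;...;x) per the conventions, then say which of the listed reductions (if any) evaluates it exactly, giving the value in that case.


The series (x = 1) is 2F1: upper {-10, \frac{1}{2}}, lower {8}, prefactor \frac{8}{7}. Verdict: Chu-Vandermonde (I2) applies (terminating 2F1 at x = 1 with n = 10, b = 1/2, c = 8). Hence: \frac{17678835}{23855104}.

Key step: from the first term \frac{8}{7}: the running product (C = 8/7, x = 1) telescopes to a rising factorial.
Adjacent-term ratio: r(k) = 1 * (k-10) (k+\frac{1}{2}) / [(k+8) (k+1)] - poly over poly, x = 1 from leading terms; C = \frac{8}{7} at k = 0.


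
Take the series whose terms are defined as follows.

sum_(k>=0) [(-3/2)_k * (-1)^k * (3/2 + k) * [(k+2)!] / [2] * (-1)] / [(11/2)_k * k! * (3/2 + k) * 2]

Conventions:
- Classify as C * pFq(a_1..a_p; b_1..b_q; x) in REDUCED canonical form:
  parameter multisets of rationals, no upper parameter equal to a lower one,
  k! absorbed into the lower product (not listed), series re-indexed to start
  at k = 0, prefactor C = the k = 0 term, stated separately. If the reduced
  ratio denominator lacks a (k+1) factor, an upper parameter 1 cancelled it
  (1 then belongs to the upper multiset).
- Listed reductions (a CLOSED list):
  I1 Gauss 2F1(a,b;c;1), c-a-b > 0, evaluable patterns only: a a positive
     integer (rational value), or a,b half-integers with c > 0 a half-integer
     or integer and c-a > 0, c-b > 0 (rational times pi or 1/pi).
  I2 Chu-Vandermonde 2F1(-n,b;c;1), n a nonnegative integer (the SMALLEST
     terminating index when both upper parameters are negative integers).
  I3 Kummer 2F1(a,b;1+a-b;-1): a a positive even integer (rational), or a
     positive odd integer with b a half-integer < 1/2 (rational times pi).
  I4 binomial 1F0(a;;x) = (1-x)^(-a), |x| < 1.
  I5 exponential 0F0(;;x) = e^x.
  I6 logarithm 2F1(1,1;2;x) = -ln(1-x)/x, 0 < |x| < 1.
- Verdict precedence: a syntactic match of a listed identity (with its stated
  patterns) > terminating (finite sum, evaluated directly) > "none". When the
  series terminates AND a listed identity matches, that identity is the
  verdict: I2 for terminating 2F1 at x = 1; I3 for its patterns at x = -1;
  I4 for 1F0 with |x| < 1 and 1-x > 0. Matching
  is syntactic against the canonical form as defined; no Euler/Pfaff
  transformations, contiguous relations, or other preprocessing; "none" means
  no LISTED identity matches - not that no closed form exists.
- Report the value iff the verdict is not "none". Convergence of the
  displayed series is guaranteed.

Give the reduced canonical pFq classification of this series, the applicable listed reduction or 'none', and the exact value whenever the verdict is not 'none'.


Reduced: x = -1, 2F1, upper = {-3/2, 3}, lower = {11/2}, C = -1/2. Verdict at x = -1: Kummer (I3) matches (x = -1; c = 11/2 equals 1+a-b for upper {-3/2, 3}: listed pattern). Its exact value is (-315/1024) * pi.

Key step: x = (-1) and the constant factors (C = -1/2) combine into one prefactor.
Adjacent-term ratio: r(k) = (-1) * (k-3/2) (k+3) / [(k+11/2) (k+1)] - poly over poly, x = (-1) from leading terms; C = -1/2 at k = 0.


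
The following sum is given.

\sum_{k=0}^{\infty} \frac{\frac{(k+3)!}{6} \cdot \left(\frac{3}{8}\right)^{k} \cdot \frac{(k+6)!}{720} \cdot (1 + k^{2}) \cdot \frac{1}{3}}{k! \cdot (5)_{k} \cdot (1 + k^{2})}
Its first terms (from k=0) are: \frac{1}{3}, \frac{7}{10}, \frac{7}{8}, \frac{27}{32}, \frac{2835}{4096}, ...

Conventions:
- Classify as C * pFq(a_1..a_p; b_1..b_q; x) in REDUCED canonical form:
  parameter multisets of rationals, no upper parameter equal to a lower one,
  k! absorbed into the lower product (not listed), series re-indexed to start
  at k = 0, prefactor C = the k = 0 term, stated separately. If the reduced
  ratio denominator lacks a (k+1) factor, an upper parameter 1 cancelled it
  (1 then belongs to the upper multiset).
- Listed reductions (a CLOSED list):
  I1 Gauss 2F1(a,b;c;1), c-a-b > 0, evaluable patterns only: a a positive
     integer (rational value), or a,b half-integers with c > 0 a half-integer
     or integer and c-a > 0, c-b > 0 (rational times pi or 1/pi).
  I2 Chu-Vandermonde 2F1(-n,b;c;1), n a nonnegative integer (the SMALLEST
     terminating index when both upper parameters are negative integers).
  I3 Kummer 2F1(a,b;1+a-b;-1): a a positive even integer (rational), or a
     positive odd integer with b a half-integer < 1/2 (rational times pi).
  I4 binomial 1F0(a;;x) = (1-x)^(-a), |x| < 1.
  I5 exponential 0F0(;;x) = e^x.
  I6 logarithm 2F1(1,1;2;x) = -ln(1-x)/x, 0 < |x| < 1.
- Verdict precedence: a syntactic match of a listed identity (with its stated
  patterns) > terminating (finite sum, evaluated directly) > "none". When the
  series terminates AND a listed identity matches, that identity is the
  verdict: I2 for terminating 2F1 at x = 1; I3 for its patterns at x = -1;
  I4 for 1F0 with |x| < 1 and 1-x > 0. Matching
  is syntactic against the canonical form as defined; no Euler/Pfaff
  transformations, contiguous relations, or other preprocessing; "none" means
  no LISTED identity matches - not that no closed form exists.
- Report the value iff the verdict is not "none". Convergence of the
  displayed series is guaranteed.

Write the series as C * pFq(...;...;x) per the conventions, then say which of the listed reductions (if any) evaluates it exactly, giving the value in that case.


Reduced: x = \frac{3}{8}, 2F1, upper = {4, 7}, lower = {5}, C = \frac{1}{3}. Verdict: none - at argument \frac{3}{8} the multisets {4, 7} ; {5} match no listed identity.

Key observation: with t_0 = \frac{1}{3}, the factor k^2 + 1 cancels (top and bottom), leaving C = 1/3.
Term ratio: r(k) = \frac{3}{8} * (k+4) (k+7) / [(k+5) (k+1)] - rational in k, leading ratio \frac{3}{8}; with t_0 = \frac{1}{3}, classification follows.


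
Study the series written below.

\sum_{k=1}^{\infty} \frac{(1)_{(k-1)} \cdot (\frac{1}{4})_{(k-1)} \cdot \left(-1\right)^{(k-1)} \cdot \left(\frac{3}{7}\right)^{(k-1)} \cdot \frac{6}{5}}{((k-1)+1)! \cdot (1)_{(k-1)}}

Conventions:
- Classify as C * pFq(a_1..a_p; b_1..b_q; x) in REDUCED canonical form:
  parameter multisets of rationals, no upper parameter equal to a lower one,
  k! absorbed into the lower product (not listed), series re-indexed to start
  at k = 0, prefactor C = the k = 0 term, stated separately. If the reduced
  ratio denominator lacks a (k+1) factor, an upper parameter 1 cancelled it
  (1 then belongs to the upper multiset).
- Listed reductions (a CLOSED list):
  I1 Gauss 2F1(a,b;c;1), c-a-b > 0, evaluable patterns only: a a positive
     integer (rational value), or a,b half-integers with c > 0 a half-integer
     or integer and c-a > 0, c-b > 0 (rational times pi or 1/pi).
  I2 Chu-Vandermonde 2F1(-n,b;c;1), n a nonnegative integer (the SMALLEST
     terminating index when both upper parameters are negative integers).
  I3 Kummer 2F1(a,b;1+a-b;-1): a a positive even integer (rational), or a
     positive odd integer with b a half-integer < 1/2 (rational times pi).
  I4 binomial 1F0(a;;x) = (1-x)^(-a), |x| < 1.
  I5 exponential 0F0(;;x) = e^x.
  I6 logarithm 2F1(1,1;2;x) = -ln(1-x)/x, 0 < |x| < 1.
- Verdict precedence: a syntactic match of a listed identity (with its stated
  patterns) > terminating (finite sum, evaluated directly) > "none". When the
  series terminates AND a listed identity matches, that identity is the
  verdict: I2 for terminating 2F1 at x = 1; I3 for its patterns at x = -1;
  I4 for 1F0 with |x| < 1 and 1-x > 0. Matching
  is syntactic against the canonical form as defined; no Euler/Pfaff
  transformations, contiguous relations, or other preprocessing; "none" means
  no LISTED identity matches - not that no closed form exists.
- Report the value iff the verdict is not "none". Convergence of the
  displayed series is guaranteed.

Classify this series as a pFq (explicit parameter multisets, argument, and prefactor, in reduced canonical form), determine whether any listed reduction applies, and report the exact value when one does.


The series (x = -\frac{3}{7}) is 2F1: upper {\frac{1}{4}, 1}, lower {2}, prefactor \frac{6}{5}. Verdict: none. No listed pattern accepts 2F1(\frac{1}{4}, 1; 2; -\frac{3}{7}).

First insight: with t_0 = \frac{6}{5}, the (-1)^k factor (C = 6/5) folds into the argument's sign.
Adjacent-term ratio: r(k) = -\frac{3}{7} * (k+\frac{1}{4}) (k+1) / [(k+2) (k+1)] - rational in k. x = -\frac{3}{7}; t_0 = \frac{6}{5}; negate the roots.


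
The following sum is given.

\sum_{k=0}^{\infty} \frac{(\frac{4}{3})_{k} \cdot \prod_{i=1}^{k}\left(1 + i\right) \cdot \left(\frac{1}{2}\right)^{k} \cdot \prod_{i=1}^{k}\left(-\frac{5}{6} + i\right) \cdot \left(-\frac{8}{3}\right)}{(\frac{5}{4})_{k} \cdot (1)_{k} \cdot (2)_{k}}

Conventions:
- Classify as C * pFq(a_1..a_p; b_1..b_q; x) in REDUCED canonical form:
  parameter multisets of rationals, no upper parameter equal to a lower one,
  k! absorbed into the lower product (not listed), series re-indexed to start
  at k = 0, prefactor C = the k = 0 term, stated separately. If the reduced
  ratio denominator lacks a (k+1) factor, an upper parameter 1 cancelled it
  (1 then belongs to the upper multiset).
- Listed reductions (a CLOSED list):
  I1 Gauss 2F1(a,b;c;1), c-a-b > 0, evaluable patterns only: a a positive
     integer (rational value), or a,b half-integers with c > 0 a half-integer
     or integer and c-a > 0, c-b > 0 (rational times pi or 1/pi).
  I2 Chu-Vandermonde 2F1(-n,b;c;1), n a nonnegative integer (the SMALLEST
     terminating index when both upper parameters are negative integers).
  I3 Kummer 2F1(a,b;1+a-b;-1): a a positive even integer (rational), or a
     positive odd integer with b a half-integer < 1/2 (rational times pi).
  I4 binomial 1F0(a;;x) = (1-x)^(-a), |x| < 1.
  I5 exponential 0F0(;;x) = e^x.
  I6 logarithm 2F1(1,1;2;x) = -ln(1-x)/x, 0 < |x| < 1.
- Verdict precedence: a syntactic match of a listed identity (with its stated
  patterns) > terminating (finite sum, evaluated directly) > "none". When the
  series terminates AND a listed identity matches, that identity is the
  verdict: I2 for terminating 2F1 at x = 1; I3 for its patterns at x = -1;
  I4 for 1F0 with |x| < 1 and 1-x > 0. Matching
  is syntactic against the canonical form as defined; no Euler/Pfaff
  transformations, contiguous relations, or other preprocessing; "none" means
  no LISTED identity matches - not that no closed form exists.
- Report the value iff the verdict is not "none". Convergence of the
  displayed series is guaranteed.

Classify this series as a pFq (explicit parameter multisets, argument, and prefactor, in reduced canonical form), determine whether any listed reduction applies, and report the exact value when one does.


This is -\frac{8}{3} * 2F1(\frac{1}{6}, \frac{4}{3}; \frac{5}{4}; \frac{1}{2}) in reduced canonical form. Verdict: none (x = \frac{1}{2}): each listed identity misses the multisets {\frac{1}{6}, \frac{4}{3}} ; {\frac{5}{4}}.

The tell: x = \frac{1}{2} and the parameter 2 appears in both the upper and lower lists and cancels.
Ratio: r(k) = \frac{1}{2} * (k+\frac{1}{6}) (k+\frac{4}{3}) / [(k+\frac{5}{4}) (k+1)] - poly over poly, x = \frac{1}{2} from leading terms; C = -\frac{8}{3} at k = 0.


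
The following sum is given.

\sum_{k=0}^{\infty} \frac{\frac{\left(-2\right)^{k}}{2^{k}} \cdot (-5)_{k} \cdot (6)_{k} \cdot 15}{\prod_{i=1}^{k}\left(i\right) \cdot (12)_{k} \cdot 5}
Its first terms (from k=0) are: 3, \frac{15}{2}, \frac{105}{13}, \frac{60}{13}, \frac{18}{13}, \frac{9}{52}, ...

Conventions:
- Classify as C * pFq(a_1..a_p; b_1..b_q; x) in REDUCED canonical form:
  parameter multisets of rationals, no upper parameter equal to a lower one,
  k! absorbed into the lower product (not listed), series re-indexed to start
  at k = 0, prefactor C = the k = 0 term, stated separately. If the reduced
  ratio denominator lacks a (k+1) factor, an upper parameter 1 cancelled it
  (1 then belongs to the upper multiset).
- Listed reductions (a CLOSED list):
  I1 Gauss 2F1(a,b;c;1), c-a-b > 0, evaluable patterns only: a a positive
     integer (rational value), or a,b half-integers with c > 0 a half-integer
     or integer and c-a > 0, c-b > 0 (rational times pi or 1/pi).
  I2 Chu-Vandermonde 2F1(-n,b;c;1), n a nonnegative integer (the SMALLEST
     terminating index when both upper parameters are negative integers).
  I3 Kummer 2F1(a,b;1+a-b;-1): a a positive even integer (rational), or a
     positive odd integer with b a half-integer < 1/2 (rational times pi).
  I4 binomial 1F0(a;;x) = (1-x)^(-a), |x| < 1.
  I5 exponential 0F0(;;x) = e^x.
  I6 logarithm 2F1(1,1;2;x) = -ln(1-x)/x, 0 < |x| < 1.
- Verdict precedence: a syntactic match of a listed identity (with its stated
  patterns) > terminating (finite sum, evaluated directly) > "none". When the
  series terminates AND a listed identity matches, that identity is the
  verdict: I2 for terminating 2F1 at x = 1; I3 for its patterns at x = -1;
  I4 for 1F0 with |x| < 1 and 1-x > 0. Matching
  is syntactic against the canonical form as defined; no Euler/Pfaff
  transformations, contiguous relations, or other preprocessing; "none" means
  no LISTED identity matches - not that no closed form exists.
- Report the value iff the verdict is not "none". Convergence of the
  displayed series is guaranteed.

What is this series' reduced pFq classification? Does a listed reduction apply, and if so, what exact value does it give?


This is 3 * 2F1(-5, 6; 12; -1) in reduced canonical form. Verdict: Kummer (I3) applies (x = -1; c = 12 equals 1+a-b for upper {-5, 6}: listed pattern). Sum: \frac{99}{4}.

The tell: t_0 = 3 here, and the two k-th powers (prefactor 3) combine into one argument.
Consecutive-term ratio: r(k) = -1 * (k-5) (k+6) / [(k+12) (k+1)] ; factor over Q: parameters, x = -1, and C = 3.


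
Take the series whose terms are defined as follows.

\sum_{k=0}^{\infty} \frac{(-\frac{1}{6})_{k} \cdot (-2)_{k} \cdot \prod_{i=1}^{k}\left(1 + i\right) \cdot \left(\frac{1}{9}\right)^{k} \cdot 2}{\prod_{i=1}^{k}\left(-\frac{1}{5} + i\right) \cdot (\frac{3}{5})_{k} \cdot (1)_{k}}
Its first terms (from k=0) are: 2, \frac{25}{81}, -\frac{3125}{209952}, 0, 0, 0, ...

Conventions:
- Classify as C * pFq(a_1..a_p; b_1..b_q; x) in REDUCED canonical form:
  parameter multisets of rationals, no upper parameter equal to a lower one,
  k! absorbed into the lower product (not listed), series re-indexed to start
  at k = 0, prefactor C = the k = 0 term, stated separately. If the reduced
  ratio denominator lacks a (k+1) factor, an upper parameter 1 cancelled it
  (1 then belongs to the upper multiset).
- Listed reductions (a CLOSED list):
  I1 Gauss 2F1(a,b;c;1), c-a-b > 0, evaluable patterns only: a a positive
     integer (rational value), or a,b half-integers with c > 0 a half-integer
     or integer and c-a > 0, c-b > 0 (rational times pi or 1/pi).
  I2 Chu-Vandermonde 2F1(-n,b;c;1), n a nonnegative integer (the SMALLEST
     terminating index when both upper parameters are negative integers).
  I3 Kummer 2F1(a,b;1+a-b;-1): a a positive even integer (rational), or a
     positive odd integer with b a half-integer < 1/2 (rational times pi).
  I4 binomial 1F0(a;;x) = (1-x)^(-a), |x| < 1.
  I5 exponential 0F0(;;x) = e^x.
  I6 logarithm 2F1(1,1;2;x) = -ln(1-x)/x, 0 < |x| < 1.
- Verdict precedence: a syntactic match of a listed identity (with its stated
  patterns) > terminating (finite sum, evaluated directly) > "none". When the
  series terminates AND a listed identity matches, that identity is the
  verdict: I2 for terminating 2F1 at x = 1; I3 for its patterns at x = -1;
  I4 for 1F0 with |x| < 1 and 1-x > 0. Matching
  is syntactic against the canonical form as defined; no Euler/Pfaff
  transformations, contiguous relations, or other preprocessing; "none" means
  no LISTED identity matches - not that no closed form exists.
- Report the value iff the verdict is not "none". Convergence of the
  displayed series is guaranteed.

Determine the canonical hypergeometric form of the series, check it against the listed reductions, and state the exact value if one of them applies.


At argument \frac{1}{9}: a 3F2 with upper {-2, -\frac{1}{6}, 2}, lower {\frac{3}{5}, \frac{4}{5}}, scaled by C = 2. Verdict: terminating - upper parameter -2 makes this a finite sum (last index 2), evaluated exactly. Exact value: \frac{481579}{209952}.

The tell: from the first term 2: the lower running product (C = 2, x = 1/9) is a rising factorial.
Consecutive-term ratio: r(k) = \frac{1}{9} * (k-2) (k-\frac{1}{6}) (k+2) / [(k+\frac{3}{5}) (k+\frac{4}{5}) (k+1)] - rational; roots negated = parameters, x = \frac{1}{9}, C = 2.


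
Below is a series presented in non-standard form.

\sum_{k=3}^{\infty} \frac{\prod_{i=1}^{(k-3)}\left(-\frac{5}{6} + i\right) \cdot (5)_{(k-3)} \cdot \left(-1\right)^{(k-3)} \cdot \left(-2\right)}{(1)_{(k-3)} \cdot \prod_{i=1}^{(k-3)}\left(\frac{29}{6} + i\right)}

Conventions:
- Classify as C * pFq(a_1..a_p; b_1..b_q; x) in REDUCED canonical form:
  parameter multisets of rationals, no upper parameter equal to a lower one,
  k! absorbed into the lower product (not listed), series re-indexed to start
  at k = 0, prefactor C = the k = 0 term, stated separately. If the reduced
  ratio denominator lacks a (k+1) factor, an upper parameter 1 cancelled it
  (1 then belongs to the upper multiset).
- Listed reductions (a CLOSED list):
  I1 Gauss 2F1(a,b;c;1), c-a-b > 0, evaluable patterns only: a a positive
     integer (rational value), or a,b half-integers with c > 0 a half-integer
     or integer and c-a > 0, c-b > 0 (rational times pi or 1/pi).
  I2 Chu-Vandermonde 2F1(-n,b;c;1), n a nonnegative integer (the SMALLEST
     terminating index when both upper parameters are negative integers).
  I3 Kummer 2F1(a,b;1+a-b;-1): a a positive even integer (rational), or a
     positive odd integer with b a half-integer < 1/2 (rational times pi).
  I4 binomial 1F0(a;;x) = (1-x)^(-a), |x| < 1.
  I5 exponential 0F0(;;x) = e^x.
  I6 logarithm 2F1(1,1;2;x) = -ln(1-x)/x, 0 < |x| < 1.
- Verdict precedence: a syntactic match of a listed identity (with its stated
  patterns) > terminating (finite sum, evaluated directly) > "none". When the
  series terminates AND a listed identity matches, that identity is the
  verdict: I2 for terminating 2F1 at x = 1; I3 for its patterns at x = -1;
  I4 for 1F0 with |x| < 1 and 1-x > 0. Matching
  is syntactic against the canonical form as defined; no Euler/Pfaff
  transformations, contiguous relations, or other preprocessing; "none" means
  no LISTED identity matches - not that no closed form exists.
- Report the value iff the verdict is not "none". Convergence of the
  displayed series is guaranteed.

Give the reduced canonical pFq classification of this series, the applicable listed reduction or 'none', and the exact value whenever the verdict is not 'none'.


Reduced: x = -1, 2F1, upper = {\frac{1}{6}, 5}, lower = {\frac{35}{6}}, C = -2. Verdict: none here - no I1-I6 shape fits x = -1 with lower {\frac{35}{6}}.

The tell: from the first term -2: (1)_k (prefactor -2) is k! itself.
Adjacent-term ratio: r(k) = -1 * (k+\frac{1}{6}) (k+5) / [(k+\frac{35}{6}) (k+1)] ; factor over Q: parameters, x = -1, and C = -2.


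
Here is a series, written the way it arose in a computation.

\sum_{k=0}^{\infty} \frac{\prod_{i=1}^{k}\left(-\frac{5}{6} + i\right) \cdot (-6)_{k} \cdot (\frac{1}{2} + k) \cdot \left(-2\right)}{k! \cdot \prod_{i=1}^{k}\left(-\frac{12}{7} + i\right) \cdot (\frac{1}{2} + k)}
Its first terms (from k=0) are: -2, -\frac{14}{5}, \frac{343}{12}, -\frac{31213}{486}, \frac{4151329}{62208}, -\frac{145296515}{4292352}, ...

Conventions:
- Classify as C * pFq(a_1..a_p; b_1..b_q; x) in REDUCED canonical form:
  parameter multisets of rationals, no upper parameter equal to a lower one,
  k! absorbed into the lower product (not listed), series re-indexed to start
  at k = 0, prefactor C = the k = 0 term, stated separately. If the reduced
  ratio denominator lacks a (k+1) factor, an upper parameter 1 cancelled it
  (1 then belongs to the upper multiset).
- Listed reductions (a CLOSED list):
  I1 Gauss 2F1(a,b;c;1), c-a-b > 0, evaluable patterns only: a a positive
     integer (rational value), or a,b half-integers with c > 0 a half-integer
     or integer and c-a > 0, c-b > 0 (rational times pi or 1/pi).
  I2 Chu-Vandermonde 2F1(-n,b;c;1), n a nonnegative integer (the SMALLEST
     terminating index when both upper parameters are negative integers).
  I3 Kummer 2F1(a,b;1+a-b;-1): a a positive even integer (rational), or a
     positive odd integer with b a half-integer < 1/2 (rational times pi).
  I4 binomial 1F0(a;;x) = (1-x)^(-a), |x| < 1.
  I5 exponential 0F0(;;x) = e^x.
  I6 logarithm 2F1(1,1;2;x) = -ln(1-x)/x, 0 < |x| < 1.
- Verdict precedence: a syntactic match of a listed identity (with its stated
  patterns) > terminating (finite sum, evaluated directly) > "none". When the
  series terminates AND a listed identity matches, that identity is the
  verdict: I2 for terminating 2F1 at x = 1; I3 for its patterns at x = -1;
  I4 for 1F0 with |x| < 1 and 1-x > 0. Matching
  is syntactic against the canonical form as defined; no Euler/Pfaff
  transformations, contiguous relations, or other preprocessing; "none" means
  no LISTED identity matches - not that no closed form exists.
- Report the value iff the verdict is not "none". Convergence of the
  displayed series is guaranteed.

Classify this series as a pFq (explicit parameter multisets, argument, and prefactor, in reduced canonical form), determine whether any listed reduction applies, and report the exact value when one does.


The series (x = 1) is 2F1: upper {-6, \frac{1}{6}}, lower {-\frac{5}{7}}, prefactor -2. Verdict at x = 1: Chu-Vandermonde (I2) matches (terminating 2F1 at x = 1 with n = 6, b = 1/6, c = -\frac{5}{7}). Hence: -\frac{3507575173}{4635740160}.

The tell: from the first term -2: the running product (C = -2, x = 1) telescopes to a rising factorial.
Step ratio: r(k) = 1 * (k-6) (k+\frac{1}{6}) / [(k-\frac{5}{7}) (k+1)] - rational in k. x = 1; t_0 = -2; negate the roots.


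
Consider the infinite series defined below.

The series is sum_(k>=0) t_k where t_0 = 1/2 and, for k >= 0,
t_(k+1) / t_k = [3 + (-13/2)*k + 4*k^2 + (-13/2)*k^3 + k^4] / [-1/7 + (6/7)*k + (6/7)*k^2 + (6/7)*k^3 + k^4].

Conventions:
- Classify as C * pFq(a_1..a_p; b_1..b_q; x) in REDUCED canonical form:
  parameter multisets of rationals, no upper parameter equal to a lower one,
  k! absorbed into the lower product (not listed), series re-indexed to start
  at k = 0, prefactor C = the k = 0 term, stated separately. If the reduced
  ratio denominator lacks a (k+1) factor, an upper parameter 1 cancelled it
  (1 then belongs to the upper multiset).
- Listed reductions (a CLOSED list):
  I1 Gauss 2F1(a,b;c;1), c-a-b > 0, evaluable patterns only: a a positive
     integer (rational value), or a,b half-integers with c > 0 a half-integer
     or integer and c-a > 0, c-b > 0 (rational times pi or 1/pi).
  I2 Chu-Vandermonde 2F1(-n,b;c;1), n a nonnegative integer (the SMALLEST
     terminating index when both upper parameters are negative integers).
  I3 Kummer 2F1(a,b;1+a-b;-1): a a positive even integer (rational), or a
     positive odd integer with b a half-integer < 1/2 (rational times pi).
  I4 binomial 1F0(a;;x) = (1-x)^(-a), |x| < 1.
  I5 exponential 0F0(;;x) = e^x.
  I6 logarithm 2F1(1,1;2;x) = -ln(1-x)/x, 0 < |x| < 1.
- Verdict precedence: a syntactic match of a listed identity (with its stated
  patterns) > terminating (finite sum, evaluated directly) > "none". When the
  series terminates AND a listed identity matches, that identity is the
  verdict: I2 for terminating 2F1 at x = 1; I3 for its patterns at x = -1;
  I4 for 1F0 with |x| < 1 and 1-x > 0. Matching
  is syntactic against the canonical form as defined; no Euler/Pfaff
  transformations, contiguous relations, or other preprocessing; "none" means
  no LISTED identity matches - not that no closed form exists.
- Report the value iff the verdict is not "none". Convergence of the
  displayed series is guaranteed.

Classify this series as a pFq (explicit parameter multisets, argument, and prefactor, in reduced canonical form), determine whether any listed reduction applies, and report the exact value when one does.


x = 1 here; the reduced form reads 2F1, upper {-6, -1/2}, lower {-1/7}, C = 1/2. Verdict (x = 1): the Chu-Vandermonde identity I2 applies (terminating 2F1 at x = 1 with n = 6, b = -1/2, c = -1/7). Exact value: -14980075/4073472.

The tell: with t_0 = 1/2, factor the ratio over Q (C = 1/2, x = 1): negated roots = parameters.
Ratio: r(k) = 1 * (k-6) (k-1/2) / [(k-1/7) (k+1)] - rational; roots negated = parameters, x = 1, C = 1/2.
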